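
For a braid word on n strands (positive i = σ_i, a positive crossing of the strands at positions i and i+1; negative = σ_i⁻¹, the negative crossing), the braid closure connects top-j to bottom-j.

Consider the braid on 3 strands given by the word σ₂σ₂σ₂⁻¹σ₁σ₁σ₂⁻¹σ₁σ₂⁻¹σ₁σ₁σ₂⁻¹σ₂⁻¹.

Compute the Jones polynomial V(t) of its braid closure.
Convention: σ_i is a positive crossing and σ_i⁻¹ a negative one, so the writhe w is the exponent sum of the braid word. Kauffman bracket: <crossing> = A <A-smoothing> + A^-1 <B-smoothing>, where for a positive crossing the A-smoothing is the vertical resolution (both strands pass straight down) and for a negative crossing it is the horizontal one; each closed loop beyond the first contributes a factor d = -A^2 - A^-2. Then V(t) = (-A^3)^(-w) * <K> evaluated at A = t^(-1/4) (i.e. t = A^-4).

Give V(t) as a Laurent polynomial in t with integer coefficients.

-t^6 + 3*t^5 - 5*t^4 + 6*t^3 - 6*t^2 + 6*t - 4 + 3*t^-1 - t^-2

Derivation:
The presented braid s2 s2 s2^-1 s1 s1 s2^-1 s1 s2^-1 s1 s1 s2^-1 s2^-1 on 3 strands reduces by inverse Markov moves (closure unchanged at each step):
  Deconjugate: the word is γ·β·γ⁻¹ with γ = s2 (prefix) and γ⁻¹ = s2^-1 (suffix); strip both.
  Deconjugate: the word is γ·β·γ⁻¹ with γ = s2 (prefix) and γ⁻¹ = s2^-1 (suffix); strip both.
Reduced to β = s2^-1 s1 s1 s2^-1 s1 s2^-1 s1 s1 on 3 strands, 8 crossings.
Compute on β:
Braid: s2^-1 s1 s1 s2^-1 s1 s2^-1 s1 s1 on 3 strands, 8 crossings.
Writhe w = (#positive) - (#negative) = 5 - 3 = 2.
Computing the Kauffman bracket via state sum. There are 2^8 = 256 states.
For each crossing: s=0 is the vertical smoothing, s=1 horizontal. Crossing k contributes A^(sign_k * (1 - 2*s_k)); loop factor d = -A^2 - A^-2.
Tabulate the states by total A-exponent and number of loops L (A-exp: L × count):
  A^8: L=4 ×1
  A^6: L=3 ×8
  A^4: L=2 ×26, L=4 ×2
  A^2: L=1 ×35, L=3 ×21
  A^0: L=2 ×63, L=4 ×7
  A^-2: L=3 ×55, L=5 ×1
  A^-4: L=4 ×28
  A^-6: L=5 ×8
  A^-8: L=6 ×1
Each group contributes A^e * Σ count * d^(L-1):
Powers of d = -A^2 - A^-2: d^2 = A^4 + 2 + A^-4; d^3 = -A^6 - 3*A^2 - 3*A^-2 - A^-6; d^4 = A^8 + 4*A^4 + 6 + 4*A^-4 + A^-8; d^5 = -A^10 - 5*A^6 - 10*A^2 - 10*A^-2 - 5*A^-6 - A^-10.
  A^8 * (d^3) = -A^14 - 3*A^10 - 3*A^6 - A^2
  A^6 * (8*d^2) = 8*A^10 + 16*A^6 + 8*A^2
  A^4 * (26*d + 2*d^3) = -2*A^10 - 32*A^6 - 32*A^2 - 2*A^-2
  A^2 * (35 + 21*d^2) = 21*A^6 + 77*A^2 + 21*A^-2
  A^0 * (63*d + 7*d^3) = -7*A^6 - 84*A^2 - 84*A^-2 - 7*A^-6
  A^-2 * (55*d^2 + d^4) = A^6 + 59*A^2 + 116*A^-2 + 59*A^-6 + A^-10
  A^-4 * (28*d^3) = -28*A^2 - 84*A^-2 - 84*A^-6 - 28*A^-10
  A^-6 * (8*d^4) = 8*A^2 + 32*A^-2 + 48*A^-6 + 32*A^-10 + 8*A^-14
  A^-8 * (d^5) = -A^2 - 5*A^-2 - 10*A^-6 - 10*A^-10 - 5*A^-14 - A^-18
Summing the groups: <K> = -A^14 + 3*A^10 - 4*A^6 + 6*A^2 - 6*A^-2 + 6*A^-6 - 5*A^-10 + 3*A^-14 - A^-18
Normalise by the writhe: (-A^3)^(-w) = (-A^3)^(-2) = A^-6, so f(A) = A^-6 * <K> = -A^8 + 3*A^4 - 4 + 6*A^-4 - 6*A^-8 + 6*A^-12 - 5*A^-16 + 3*A^-20 - A^-24.
Substitute A = t^(-1/4), i.e. A^e → t^(-e/4): V(t) = -t^6 + 3*t^5 - 5*t^4 + 6*t^3 - 6*t^2 + 6*t - 4 + 3*t^-1 - t^-2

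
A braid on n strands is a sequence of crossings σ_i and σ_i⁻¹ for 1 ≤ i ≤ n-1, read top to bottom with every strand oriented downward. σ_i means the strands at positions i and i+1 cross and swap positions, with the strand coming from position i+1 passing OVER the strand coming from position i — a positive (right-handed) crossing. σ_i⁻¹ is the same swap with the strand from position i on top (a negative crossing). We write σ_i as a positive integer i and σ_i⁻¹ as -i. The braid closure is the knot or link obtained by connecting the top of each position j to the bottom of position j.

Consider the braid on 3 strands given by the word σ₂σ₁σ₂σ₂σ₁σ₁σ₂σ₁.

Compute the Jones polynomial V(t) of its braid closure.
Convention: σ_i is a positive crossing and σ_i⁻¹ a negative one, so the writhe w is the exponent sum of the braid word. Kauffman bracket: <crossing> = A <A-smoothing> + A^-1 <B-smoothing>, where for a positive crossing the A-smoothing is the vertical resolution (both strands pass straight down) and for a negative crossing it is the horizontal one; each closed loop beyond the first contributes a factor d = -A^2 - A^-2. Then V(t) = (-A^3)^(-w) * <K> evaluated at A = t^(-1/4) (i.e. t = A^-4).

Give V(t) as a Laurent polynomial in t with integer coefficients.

Braid: s2 s1 s2 s2 s1 s1 s2 s1 on 3 strands, 8 crossings.
Writhe w = (#positive) - (#negative) = 8 - 0 = 8.
Computing the Kauffman bracket via state sum. There are 2^8 = 256 states.
Smooth each crossing (0=||, 1=⌣⌢); contribution A^(Σ sign_k(1-2s_k)) * d^(L-1).
Tabulate the states by total A-exponent and number of loops L (A-exp: L × count):
  A^8: L=3 ×1
  A^6: L=2 ×8
  A^4: L=1 ×16, L=3 ×12
  A^2: L=2 ×48, L=4 ×8
  A^0: L=1 ×17, L=3 ×51, L=5 ×2
  A^-2: L=2 ×34, L=4 ×22
  A^-4: L=1 ×4, L=3 ×21, L=5 ×3
  A^-6: L=2 ×4, L=4 ×4
  A^-8: L=3 ×1
Each group contributes A^e * Σ count * d^(L-1):
Powers of d = -A^2 - A^-2: d^2 = A^4 + 2 + A^-4; d^3 = -A^6 - 3*A^2 - 3*A^-2 - A^-6; d^4 = A^8 + 4*A^4 + 6 + 4*A^-4 + A^-8.
  A^8 * (d^2) = A^12 + 2*A^8 + A^4
  A^6 * (8*d) = -8*A^8 - 8*A^4
  A^4 * (16 + 12*d^2) = 12*A^8 + 40*A^4 + 12
  A^2 * (48*d + 8*d^3) = -8*A^8 - 72*A^4 - 72 - 8*A^-4
  A^0 * (17 + 51*d^2 + 2*d^4) = 2*A^8 + 59*A^4 + 131 + 59*A^-4 + 2*A^-8
  A^-2 * (34*d + 22*d^3) = -22*A^4 - 100 - 100*A^-4 - 22*A^-8
  A^-4 * (4 + 21*d^2 + 3*d^4) = 3*A^4 + 33 + 64*A^-4 + 33*A^-8 + 3*A^-12
  A^-6 * (4*d + 4*d^3) = -4 - 16*A^-4 - 16*A^-8 - 4*A^-12
  A^-8 * (d^2) = A^-4 + 2*A^-8 + A^-12
Summing the groups: <K> = A^12 + A^4 - A^-8
Normalise by the writhe: (-A^3)^(-w) = (-A^3)^(-8) = A^-24, so f(A) = A^-24 * <K> = A^-12 + A^-20 - A^-32.
Substitute A = t^(-1/4), i.e. A^e → t^(-e/4): V(t) = -t^8 + t^5 + t^3

Answer: -t^8 + t^5 + t^3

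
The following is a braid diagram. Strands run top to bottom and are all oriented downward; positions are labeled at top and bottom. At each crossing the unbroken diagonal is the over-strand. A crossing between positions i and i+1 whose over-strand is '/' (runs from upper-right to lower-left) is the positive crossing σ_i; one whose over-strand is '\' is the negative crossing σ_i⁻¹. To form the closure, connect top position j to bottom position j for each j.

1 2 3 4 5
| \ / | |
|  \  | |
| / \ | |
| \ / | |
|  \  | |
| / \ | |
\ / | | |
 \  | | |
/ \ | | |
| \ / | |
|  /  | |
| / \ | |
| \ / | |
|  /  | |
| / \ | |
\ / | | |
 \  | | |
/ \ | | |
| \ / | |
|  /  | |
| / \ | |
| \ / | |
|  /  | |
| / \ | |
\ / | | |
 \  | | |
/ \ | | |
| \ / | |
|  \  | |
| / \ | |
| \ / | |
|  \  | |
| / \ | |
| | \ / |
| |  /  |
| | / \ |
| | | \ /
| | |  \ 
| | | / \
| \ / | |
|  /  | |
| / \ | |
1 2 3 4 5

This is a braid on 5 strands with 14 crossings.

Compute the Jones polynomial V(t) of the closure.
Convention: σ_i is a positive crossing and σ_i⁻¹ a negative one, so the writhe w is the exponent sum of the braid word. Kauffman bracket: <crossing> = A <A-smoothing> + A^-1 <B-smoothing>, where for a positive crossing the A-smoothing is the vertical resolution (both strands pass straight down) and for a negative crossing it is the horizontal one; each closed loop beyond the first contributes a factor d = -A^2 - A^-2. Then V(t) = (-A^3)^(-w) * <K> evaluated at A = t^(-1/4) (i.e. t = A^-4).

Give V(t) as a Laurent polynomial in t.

t^2 - 2*t + 4 - 4*t^-1 + 4*t^-2 - 4*t^-3 + 3*t^-4 - 2*t^-5 + t^-6

Derivation:
Reading the diagram top to bottom ('/'-over between positions i,i+1 = s_i, '\'-over = s_i^-1): braid word = s2^-1 s2^-1 s1^-1 s2 s2 s1^-1 s2 s2 s1^-1 s2^-1 s2^-1 s3 s4^-1 s2.
The presented braid s2^-1 s2^-1 s1^-1 s2 s2 s1^-1 s2 s2 s1^-1 s2^-1 s2^-1 s3 s4^-1 s2 on 5 strands reduces by inverse Markov moves (closure unchanged at each step):
  Deconjugate: the word is γ·β·γ⁻¹ with γ = s2^-1 (prefix) and γ⁻¹ = s2 (suffix); strip both.
  Destabilize: the word has the form β·s4^-1 where s4^-1 occurs only as the final letter (β ∈ B_4); drop it and the last strand → 4 strands.
  Destabilize: the word has the form β·s3 where s3 occurs only as the final letter (β ∈ B_3); drop it and the last strand → 3 strands.
Reduced to β = s2^-1 s1^-1 s2 s2 s1^-1 s2 s2 s1^-1 s2^-1 s2^-1 on 3 strands, 10 crossings.
Compute on β:
Braid: s2^-1 s1^-1 s2 s2 s1^-1 s2 s2 s1^-1 s2^-1 s2^-1 on 3 strands, 10 crossings.
Writhe w = (#positive) - (#negative) = 4 - 6 = -2.
State-sum expansion of <K>. There are 2^10 = 1024 states.
Each crossing splits two ways (0=vertical, 1=horizontal). The state's weight is A^(#A-smoothings - #B-smoothings) * d^(loops - 1).
Tabulate the states by total A-exponent and number of loops L (A-exp: L × count):
  A^10: L=5 ×1
  A^8: L=4 ×10
  A^6: L=3 ×39, L=5 ×6
  A^4: L=2 ×66, L=4 ×52, L=6 ×2
  A^2: L=1 ×45, L=3 ×124, L=5 ×41
  A^0: L=2 ×118, L=4 ×113, L=6 ×21
  A^-2: L=1 ×20, L=3 ×120, L=5 ×63, L=7 ×7
  A^-4: L=2 ×30, L=4 ×68, L=6 ×21, L=8 ×1
  A^-6: L=3 ×20, L=5 ×22, L=7 ×3
  A^-8: L=4 ×7, L=6 ×3
  A^-10: L=5 ×1
Each group contributes A^e * Σ count * d^(L-1):
Powers of d = -A^2 - A^-2: d^2 = A^4 + 2 + A^-4; d^3 = -A^6 - 3*A^2 - 3*A^-2 - A^-6; d^4 = A^8 + 4*A^4 + 6 + 4*A^-4 + A^-8; d^5 = -A^10 - 5*A^6 - 10*A^2 - 10*A^-2 - 5*A^-6 - A^-10; d^6 = A^12 + 6*A^8 + 15*A^4 + 20 + 15*A^-4 + 6*A^-8 + A^-12; d^7 = -A^14 - 7*A^10 - 21*A^6 - 35*A^2 - 35*A^-2 - 21*A^-6 - 7*A^-10 - A^-14.
  A^10 * (d^4) = A^18 + 4*A^14 + 6*A^10 + 4*A^6 + A^2
  A^8 * (10*d^3) = -10*A^14 - 30*A^10 - 30*A^6 - 10*A^2
  A^6 * (39*d^2 + 6*d^4) = 6*A^14 + 63*A^10 + 114*A^6 + 63*A^2 + 6*A^-2
  A^4 * (66*d + 52*d^3 + 2*d^5) = -2*A^14 - 62*A^10 - 242*A^6 - 242*A^2 - 62*A^-2 - 2*A^-6
  A^2 * (45 + 124*d^2 + 41*d^4) = 41*A^10 + 288*A^6 + 539*A^2 + 288*A^-2 + 41*A^-6
  A^0 * (118*d + 113*d^3 + 21*d^5) = -21*A^10 - 218*A^6 - 667*A^2 - 667*A^-2 - 218*A^-6 - 21*A^-10
  A^-2 * (20 + 120*d^2 + 63*d^4 + 7*d^6) = 7*A^10 + 105*A^6 + 477*A^2 + 778*A^-2 + 477*A^-6 + 105*A^-10 + 7*A^-14
  A^-4 * (30*d + 68*d^3 + 21*d^5 + d^7) = -A^10 - 28*A^6 - 194*A^2 - 479*A^-2 - 479*A^-6 - 194*A^-10 - 28*A^-14 - A^-18
  A^-6 * (20*d^2 + 22*d^4 + 3*d^6) = 3*A^6 + 40*A^2 + 153*A^-2 + 232*A^-6 + 153*A^-10 + 40*A^-14 + 3*A^-18
  A^-8 * (7*d^3 + 3*d^5) = -3*A^2 - 22*A^-2 - 51*A^-6 - 51*A^-10 - 22*A^-14 - 3*A^-18
  A^-10 * (d^4) = A^-2 + 4*A^-6 + 6*A^-10 + 4*A^-14 + A^-18
Summing the groups: <K> = A^18 - 2*A^14 + 3*A^10 - 4*A^6 + 4*A^2 - 4*A^-2 + 4*A^-6 - 2*A^-10 + A^-14
Normalise by the writhe: (-A^3)^(-w) = (-A^3)^(2) = A^6, so f(A) = A^6 * <K> = A^24 - 2*A^20 + 3*A^16 - 4*A^12 + 4*A^8 - 4*A^4 + 4 - 2*A^-4 + A^-8.
Substitute A = t^(-1/4), i.e. A^e → t^(-e/4): V(t) = t^2 - 2*t + 4 - 4*t^-1 + 4*t^-2 - 4*t^-3 + 3*t^-4 - 2*t^-5 + t^-6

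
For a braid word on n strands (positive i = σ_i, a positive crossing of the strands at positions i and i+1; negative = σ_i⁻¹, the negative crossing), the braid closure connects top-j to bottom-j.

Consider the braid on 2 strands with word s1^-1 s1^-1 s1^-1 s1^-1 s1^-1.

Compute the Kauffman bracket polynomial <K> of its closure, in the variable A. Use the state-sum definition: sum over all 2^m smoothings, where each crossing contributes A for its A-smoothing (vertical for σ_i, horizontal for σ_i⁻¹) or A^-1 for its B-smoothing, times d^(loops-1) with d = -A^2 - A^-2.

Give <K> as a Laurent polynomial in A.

A^13 - A^9 + A^5 - A - A^-7

Derivation:
Braid: s1^-1 s1^-1 s1^-1 s1^-1 s1^-1 on 2 strands, 5 crossings.
Writhe w = (#positive) - (#negative) = 0 - 5 = -5.
State-sum expansion of <K>. There are 2^5 = 32 states.
Each crossing splits two ways (0=vertical, 1=horizontal). The state's weight is A^(#A-smoothings - #B-smoothings) * d^(loops - 1).
  state 00000: A-exp=-5, loops=2, term = A^-5 * d^1
  state 00001: A-exp=-3, loops=1, term = A^-3 * d^0
  state 00010: A-exp=-3, loops=1, term = A^-3 * d^0
  state 00011: A-exp=-1, loops=2, term = A^-1 * d^1
  state 00100: A-exp=-3, loops=1, term = A^-3 * d^0
  state 00101: A-exp=-1, loops=2, term = A^-1 * d^1
  state 00110: A-exp=-1, loops=2, term = A^-1 * d^1
  state 00111: A-exp=+1, loops=3, term = A^1 * d^2
  state 01000: A-exp=-3, loops=1, term = A^-3 * d^0
  state 01001: A-exp=-1, loops=2, term = A^-1 * d^1
  state 01010: A-exp=-1, loops=2, term = A^-1 * d^1
  state 01011: A-exp=+1, loops=3, term = A^1 * d^2
  state 01100: A-exp=-1, loops=2, term = A^-1 * d^1
  state 01101: A-exp=+1, loops=3, term = A^1 * d^2
  state 01110: A-exp=+1, loops=3, term = A^1 * d^2
  state 01111: A-exp=+3, loops=4, term = A^3 * d^3
  state 10000: A-exp=-3, loops=1, term = A^-3 * d^0
  state 10001: A-exp=-1, loops=2, term = A^-1 * d^1
  state 10010: A-exp=-1, loops=2, term = A^-1 * d^1
  state 10011: A-exp=+1, loops=3, term = A^1 * d^2
  state 10100: A-exp=-1, loops=2, term = A^-1 * d^1
  state 10101: A-exp=+1, loops=3, term = A^1 * d^2
  state 10110: A-exp=+1, loops=3, term = A^1 * d^2
  state 10111: A-exp=+3, loops=4, term = A^3 * d^3
  state 11000: A-exp=-1, loops=2, term = A^-1 * d^1
  state 11001: A-exp=+1, loops=3, term = A^1 * d^2
  state 11010: A-exp=+1, loops=3, term = A^1 * d^2
  state 11011: A-exp=+3, loops=4, term = A^3 * d^3
  state 11100: A-exp=+1, loops=3, term = A^1 * d^2
  state 11101: A-exp=+3, loops=4, term = A^3 * d^3
  state 11110: A-exp=+3, loops=4, term = A^3 * d^3
  state 11111: A-exp=+5, loops=5, term = A^5 * d^4
Collect the terms by A-exponent (count of states per loop number):
Powers of d = -A^2 - A^-2: d^2 = A^4 + 2 + A^-4; d^3 = -A^6 - 3*A^2 - 3*A^-2 - A^-6; d^4 = A^8 + 4*A^4 + 6 + 4*A^-4 + A^-8.
  A^5 * (d^4) = A^13 + 4*A^9 + 6*A^5 + 4*A + A^-3
  A^3 * (5*d^3) = -5*A^9 - 15*A^5 - 15*A - 5*A^-3
  A^1 * (10*d^2) = 10*A^5 + 20*A + 10*A^-3
  A^-1 * (10*d) = -10*A - 10*A^-3
  A^-3 * (5) = 5*A^-3
  A^-5 * (d) = -A^-3 - A^-7
Summing the groups: <K> = A^13 - A^9 + A^5 - A - A^-7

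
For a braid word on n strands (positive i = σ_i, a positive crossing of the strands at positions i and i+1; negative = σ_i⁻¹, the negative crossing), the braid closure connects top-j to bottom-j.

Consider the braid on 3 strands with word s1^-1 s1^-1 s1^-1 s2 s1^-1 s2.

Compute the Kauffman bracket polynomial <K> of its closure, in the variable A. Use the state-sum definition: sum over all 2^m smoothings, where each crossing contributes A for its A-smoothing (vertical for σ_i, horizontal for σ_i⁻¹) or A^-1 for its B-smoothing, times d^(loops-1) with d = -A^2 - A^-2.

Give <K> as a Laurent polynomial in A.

Braid: s1^-1 s1^-1 s1^-1 s2 s1^-1 s2 on 3 strands, 6 crossings.
Writhe w = (#positive) - (#negative) = 2 - 4 = -2.
Computing the Kauffman bracket via state sum. There are 2^6 = 64 states.
Smooth each crossing (0=||, 1=⌣⌢); contribution A^(Σ sign_k(1-2s_k)) * d^(L-1).
Tabulate the states by total A-exponent and number of loops L (A-exp: L × count):
  A^6: L=5 ×1
  A^4: L=4 ×6
  A^2: L=3 ×15
  A^0: L=2 ×19, L=4 ×1
  A^-2: L=1 ×11, L=3 ×4
  A^-4: L=2 ×6
  A^-6: L=3 ×1
Each group contributes A^e * Σ count * d^(L-1):
Powers of d = -A^2 - A^-2: d^2 = A^4 + 2 + A^-4; d^3 = -A^6 - 3*A^2 - 3*A^-2 - A^-6; d^4 = A^8 + 4*A^4 + 6 + 4*A^-4 + A^-8.
  A^6 * (d^4) = A^14 + 4*A^10 + 6*A^6 + 4*A^2 + A^-2
  A^4 * (6*d^3) = -6*A^10 - 18*A^6 - 18*A^2 - 6*A^-2
  A^2 * (15*d^2) = 15*A^6 + 30*A^2 + 15*A^-2
  A^0 * (19*d + d^3) = -A^6 - 22*A^2 - 22*A^-2 - A^-6
  A^-2 * (11 + 4*d^2) = 4*A^2 + 19*A^-2 + 4*A^-6
  A^-4 * (6*d) = -6*A^-2 - 6*A^-6
  A^-6 * (d^2) = A^-2 + 2*A^-6 + A^-10
Summing the groups: <K> = A^14 - 2*A^10 + 2*A^6 - 2*A^2 + 2*A^-2 - A^-6 + A^-10

Answer: A^14 - 2*A^10 + 2*A^6 - 2*A^2 + 2*A^-2 - A^-6 + A^-10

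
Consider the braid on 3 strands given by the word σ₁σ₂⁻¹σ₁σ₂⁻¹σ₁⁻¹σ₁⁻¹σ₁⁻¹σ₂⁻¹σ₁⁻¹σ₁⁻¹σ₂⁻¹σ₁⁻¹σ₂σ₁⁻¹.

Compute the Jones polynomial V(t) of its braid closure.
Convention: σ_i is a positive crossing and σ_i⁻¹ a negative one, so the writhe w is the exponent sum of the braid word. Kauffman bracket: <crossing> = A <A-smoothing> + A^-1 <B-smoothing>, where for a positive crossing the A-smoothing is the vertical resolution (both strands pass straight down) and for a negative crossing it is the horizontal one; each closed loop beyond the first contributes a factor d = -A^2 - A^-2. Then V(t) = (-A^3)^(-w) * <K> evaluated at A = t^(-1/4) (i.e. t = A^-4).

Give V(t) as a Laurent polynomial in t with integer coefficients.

The presented braid s1 s2^-1 s1 s2^-1 s1^-1 s1^-1 s1^-1 s2^-1 s1^-1 s1^-1 s2^-1 s1^-1 s2 s1^-1 on 3 strands reduces by inverse Markov moves (closure unchanged at each step):
  Deconjugate: the word is γ·β·γ⁻¹ with γ = s1 (prefix) and γ⁻¹ = s1^-1 (suffix); strip both.
  Deconjugate: the word is γ·β·γ⁻¹ with γ = s2^-1 s1 (prefix) and γ⁻¹ = s1^-1 s2 (suffix); strip both.
Reduced to β = s2^-1 s1^-1 s1^-1 s1^-1 s2^-1 s1^-1 s1^-1 s2^-1 on 3 strands, 8 crossings.
Compute on β:
Braid: s2^-1 s1^-1 s1^-1 s1^-1 s2^-1 s1^-1 s1^-1 s2^-1 on 3 strands, 8 crossings.
Writhe w = (#positive) - (#negative) = 0 - 8 = -8.
Computing the Kauffman bracket via state sum. There are 2^8 = 256 states.
Each crossing splits two ways (0=vertical, 1=horizontal). The state's weight is A^(#A-smoothings - #B-smoothings) * d^(loops - 1).
Tabulate the states by total A-exponent and number of loops L (A-exp: L × count):
  A^8: L=5 ×1
  A^6: L=4 ×7, L=6 ×1
  A^4: L=3 ×19, L=5 ×9
  A^2: L=2 ×24, L=4 ×31, L=6 ×1
  A^0: L=1 ×12, L=3 ×53, L=5 ×5
  A^-2: L=2 ×45, L=4 ×11
  A^-4: L=1 ×15, L=3 ×13
  A^-6: L=2 ×8
  A^-8: L=3 ×1
Each group contributes A^e * Σ count * d^(L-1):
Powers of d = -A^2 - A^-2: d^2 = A^4 + 2 + A^-4; d^3 = -A^6 - 3*A^2 - 3*A^-2 - A^-6; d^4 = A^8 + 4*A^4 + 6 + 4*A^-4 + A^-8; d^5 = -A^10 - 5*A^6 - 10*A^2 - 10*A^-2 - 5*A^-6 - A^-10.
  A^8 * (d^4) = A^16 + 4*A^12 + 6*A^8 + 4*A^4 + 1
  A^6 * (7*d^3 + d^5) = -A^16 - 12*A^12 - 31*A^8 - 31*A^4 - 12 - A^-4
  A^4 * (19*d^2 + 9*d^4) = 9*A^12 + 55*A^8 + 92*A^4 + 55 + 9*A^-4
  A^2 * (24*d + 31*d^3 + d^5) = -A^12 - 36*A^8 - 127*A^4 - 127 - 36*A^-4 - A^-8
  A^0 * (12 + 53*d^2 + 5*d^4) = 5*A^8 + 73*A^4 + 148 + 73*A^-4 + 5*A^-8
  A^-2 * (45*d + 11*d^3) = -11*A^4 - 78 - 78*A^-4 - 11*A^-8
  A^-4 * (15 + 13*d^2) = 13 + 41*A^-4 + 13*A^-8
  A^-6 * (8*d) = -8*A^-4 - 8*A^-8
  A^-8 * (d^2) = A^-4 + 2*A^-8 + A^-12
Summing the groups: <K> = -A^8 + A^-4 + A^-12
Normalise by the writhe: (-A^3)^(-w) = (-A^3)^(8) = A^24, so f(A) = A^24 * <K> = -A^32 + A^20 + A^12.
Substitute A = t^(-1/4), i.e. A^e → t^(-e/4): V(t) = t^-3 + t^-5 - t^-8

Answer: t^-3 + t^-5 - t^-8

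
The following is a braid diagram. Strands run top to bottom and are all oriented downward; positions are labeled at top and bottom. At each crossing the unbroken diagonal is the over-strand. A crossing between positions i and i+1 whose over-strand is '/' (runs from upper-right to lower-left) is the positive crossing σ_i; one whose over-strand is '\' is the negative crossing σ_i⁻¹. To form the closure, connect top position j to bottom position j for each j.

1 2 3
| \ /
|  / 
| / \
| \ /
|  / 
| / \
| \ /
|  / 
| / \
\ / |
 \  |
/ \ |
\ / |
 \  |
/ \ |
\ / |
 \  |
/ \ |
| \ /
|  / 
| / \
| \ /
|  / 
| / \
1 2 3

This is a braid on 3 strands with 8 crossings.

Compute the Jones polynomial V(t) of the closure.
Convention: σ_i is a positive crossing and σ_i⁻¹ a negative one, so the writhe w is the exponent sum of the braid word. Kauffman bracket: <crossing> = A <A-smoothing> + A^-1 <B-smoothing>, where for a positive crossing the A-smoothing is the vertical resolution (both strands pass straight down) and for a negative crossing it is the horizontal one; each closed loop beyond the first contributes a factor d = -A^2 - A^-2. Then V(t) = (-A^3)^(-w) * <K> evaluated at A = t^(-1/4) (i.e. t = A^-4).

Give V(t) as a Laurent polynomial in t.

Reading the diagram top to bottom ('/'-over between positions i,i+1 = s_i, '\'-over = s_i^-1): braid word = s2 s2 s2 s1^-1 s1^-1 s1^-1 s2 s2.
Braid: s2 s2 s2 s1^-1 s1^-1 s1^-1 s2 s2 on 3 strands, 8 crossings.
Writhe w = (#positive) - (#negative) = 5 - 3 = 2.
Computing the Kauffman bracket via state sum. There are 2^8 = 256 states.
For each crossing: s=0 is the vertical smoothing, s=1 horizontal. Crossing k contributes A^(sign_k * (1 - 2*s_k)); loop factor d = -A^2 - A^-2.
Tabulate the states by total A-exponent and number of loops L (A-exp: L × count):
  A^8: L=4 ×1
  A^6: L=3 ×8
  A^4: L=2 ×18, L=4 ×10
  A^2: L=1 ×15, L=3 ×31, L=5 ×10
  A^0: L=2 ×35, L=4 ×30, L=6 ×5
  A^-2: L=3 ×40, L=5 ×15, L=7 ×1
  A^-4: L=4 ×25, L=6 ×3
  A^-6: L=5 ×8
  A^-8: L=6 ×1
Each group contributes A^e * Σ count * d^(L-1):
Powers of d = -A^2 - A^-2: d^2 = A^4 + 2 + A^-4; d^3 = -A^6 - 3*A^2 - 3*A^-2 - A^-6; d^4 = A^8 + 4*A^4 + 6 + 4*A^-4 + A^-8; d^5 = -A^10 - 5*A^6 - 10*A^2 - 10*A^-2 - 5*A^-6 - A^-10; d^6 = A^12 + 6*A^8 + 15*A^4 + 20 + 15*A^-4 + 6*A^-8 + A^-12.
  A^8 * (d^3) = -A^14 - 3*A^10 - 3*A^6 - A^2
  A^6 * (8*d^2) = 8*A^10 + 16*A^6 + 8*A^2
  A^4 * (18*d + 10*d^3) = -10*A^10 - 48*A^6 - 48*A^2 - 10*A^-2
  A^2 * (15 + 31*d^2 + 10*d^4) = 10*A^10 + 71*A^6 + 137*A^2 + 71*A^-2 + 10*A^-6
  A^0 * (35*d + 30*d^3 + 5*d^5) = -5*A^10 - 55*A^6 - 175*A^2 - 175*A^-2 - 55*A^-6 - 5*A^-10
  A^-2 * (40*d^2 + 15*d^4 + d^6) = A^10 + 21*A^6 + 115*A^2 + 190*A^-2 + 115*A^-6 + 21*A^-10 + A^-14
  A^-4 * (25*d^3 + 3*d^5) = -3*A^6 - 40*A^2 - 105*A^-2 - 105*A^-6 - 40*A^-10 - 3*A^-14
  A^-6 * (8*d^4) = 8*A^2 + 32*A^-2 + 48*A^-6 + 32*A^-10 + 8*A^-14
  A^-8 * (d^5) = -A^2 - 5*A^-2 - 10*A^-6 - 10*A^-10 - 5*A^-14 - A^-18
Summing the groups: <K> = -A^14 + A^10 - A^6 + 3*A^2 - 2*A^-2 + 3*A^-6 - 2*A^-10 + A^-14 - A^-18
Normalise by the writhe: (-A^3)^(-w) = (-A^3)^(-2) = A^-6, so f(A) = A^-6 * <K> = -A^8 + A^4 - 1 + 3*A^-4 - 2*A^-8 + 3*A^-12 - 2*A^-16 + A^-20 - A^-24.
Substitute A = t^(-1/4), i.e. A^e → t^(-e/4): V(t) = -t^6 + t^5 - 2*t^4 + 3*t^3 - 2*t^2 + 3*t - 1 + t^-1 - t^-2

Answer: -t^6 + t^5 - 2*t^4 + 3*t^3 - 2*t^2 + 3*t - 1 + t^-1 - t^-2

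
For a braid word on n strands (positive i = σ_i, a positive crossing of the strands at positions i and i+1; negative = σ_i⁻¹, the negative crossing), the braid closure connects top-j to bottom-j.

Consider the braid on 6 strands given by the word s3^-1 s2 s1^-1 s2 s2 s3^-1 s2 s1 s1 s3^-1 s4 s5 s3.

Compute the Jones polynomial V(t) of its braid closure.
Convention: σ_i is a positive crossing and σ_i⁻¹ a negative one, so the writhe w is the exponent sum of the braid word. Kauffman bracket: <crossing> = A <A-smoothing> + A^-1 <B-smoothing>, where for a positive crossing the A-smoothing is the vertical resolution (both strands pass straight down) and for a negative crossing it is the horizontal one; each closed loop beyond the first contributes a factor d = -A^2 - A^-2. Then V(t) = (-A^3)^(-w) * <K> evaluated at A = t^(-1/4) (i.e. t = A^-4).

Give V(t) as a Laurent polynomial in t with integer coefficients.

The presented braid s3^-1 s2 s1^-1 s2 s2 s3^-1 s2 s1 s1 s3^-1 s4 s5 s3 on 6 strands reduces by inverse Markov moves (closure unchanged at each step):
  Deconjugate: the word is γ·β·γ⁻¹ with γ = s3^-1 (prefix) and γ⁻¹ = s3 (suffix); strip both.
  Destabilize: the word has the form β·s5 where s5 occurs only as the final letter (β ∈ B_5); drop it and the last strand → 5 strands.
  Destabilize: the word has the form β·s4 where s4 occurs only as the final letter (β ∈ B_4); drop it and the last strand → 4 strands.
Reduced to β = s2 s1^-1 s2 s2 s3^-1 s2 s1 s1 s3^-1 on 4 strands, 9 crossings.
Compute on β:
Braid: s2 s1^-1 s2 s2 s3^-1 s2 s1 s1 s3^-1 on 4 strands, 9 crossings.
Writhe w = (#positive) - (#negative) = 6 - 3 = 3.
Computing the Kauffman bracket via state sum. There are 2^9 = 512 states.
Smooth each crossing (0=||, 1=⌣⌢); contribution A^(Σ sign_k(1-2s_k)) * d^(L-1).
Tabulate the states by total A-exponent and number of loops L (A-exp: L × count):
  A^9: L=3 ×1
  A^7: L=2 ×6, L=4 ×3
  A^5: L=1 ×11, L=3 ×24, L=5 ×1
  A^3: L=2 ×68, L=4 ×16
  A^1: L=1 ×38, L=3 ×85, L=5 ×3
  A^-1: L=2 ×77, L=4 ×49
  A^-3: L=3 ×69, L=5 ×15
  A^-5: L=4 ×34, L=6 ×2
  A^-7: L=5 ×9
  A^-9: L=6 ×1
Each group contributes A^e * Σ count * d^(L-1):
Powers of d = -A^2 - A^-2: d^2 = A^4 + 2 + A^-4; d^3 = -A^6 - 3*A^2 - 3*A^-2 - A^-6; d^4 = A^8 + 4*A^4 + 6 + 4*A^-4 + A^-8; d^5 = -A^10 - 5*A^6 - 10*A^2 - 10*A^-2 - 5*A^-6 - A^-10.
  A^9 * (d^2) = A^13 + 2*A^9 + A^5
  A^7 * (6*d + 3*d^3) = -3*A^13 - 15*A^9 - 15*A^5 - 3*A
  A^5 * (11 + 24*d^2 + d^4) = A^13 + 28*A^9 + 65*A^5 + 28*A + A^-3
  A^3 * (68*d + 16*d^3) = -16*A^9 - 116*A^5 - 116*A - 16*A^-3
  A^1 * (38 + 85*d^2 + 3*d^4) = 3*A^9 + 97*A^5 + 226*A + 97*A^-3 + 3*A^-7
  A^-1 * (77*d + 49*d^3) = -49*A^5 - 224*A - 224*A^-3 - 49*A^-7
  A^-3 * (69*d^2 + 15*d^4) = 15*A^5 + 129*A + 228*A^-3 + 129*A^-7 + 15*A^-11
  A^-5 * (34*d^3 + 2*d^5) = -2*A^5 - 44*A - 122*A^-3 - 122*A^-7 - 44*A^-11 - 2*A^-15
  A^-7 * (9*d^4) = 9*A + 36*A^-3 + 54*A^-7 + 36*A^-11 + 9*A^-15
  A^-9 * (d^5) = -A - 5*A^-3 - 10*A^-7 - 10*A^-11 - 5*A^-15 - A^-19
Summing the groups: <K> = -A^13 + 2*A^9 - 4*A^5 + 4*A - 5*A^-3 + 5*A^-7 - 3*A^-11 + 2*A^-15 - A^-19
Normalise by the writhe: (-A^3)^(-w) = (-A^3)^(-3) = -A^-9, so f(A) = -A^-9 * <K> = A^4 - 2 + 4*A^-4 - 4*A^-8 + 5*A^-12 - 5*A^-16 + 3*A^-20 - 2*A^-24 + A^-28.
Substitute A = t^(-1/4), i.e. A^e → t^(-e/4): V(t) = t^7 - 2*t^6 + 3*t^5 - 5*t^4 + 5*t^3 - 4*t^2 + 4*t - 2 + t^-1

Answer: t^7 - 2*t^6 + 3*t^5 - 5*t^4 + 5*t^3 - 4*t^2 + 4*t - 2 + t^-1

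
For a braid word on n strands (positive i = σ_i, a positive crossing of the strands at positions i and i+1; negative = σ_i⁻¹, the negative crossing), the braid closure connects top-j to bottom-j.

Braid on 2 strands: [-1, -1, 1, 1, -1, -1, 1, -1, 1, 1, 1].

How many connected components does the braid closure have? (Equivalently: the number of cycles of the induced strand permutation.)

Track the strand permutation on 2 strands, starting from identity.
  step 1: s1^-1 swaps positions 1,2 -> [2 1]
  step 2: s1^-1 swaps positions 1,2 -> [1 2]
  step 3: s1 swaps positions 1,2 -> [2 1]
  step 4: s1 swaps positions 1,2 -> [1 2]
  step 5: s1^-1 swaps positions 1,2 -> [2 1]
  step 6: s1^-1 swaps positions 1,2 -> [1 2]
  step 7: s1 swaps positions 1,2 -> [2 1]
  step 8: s1^-1 swaps positions 1,2 -> [1 2]
  step 9: s1 swaps positions 1,2 -> [2 1]
  step 10: s1 swaps positions 1,2 -> [1 2]
  step 11: s1 swaps positions 1,2 -> [2 1]
Final permutation (position -> original strand): [2 1]
Closure components = cycle count of this permutation = 1.

Answer: 1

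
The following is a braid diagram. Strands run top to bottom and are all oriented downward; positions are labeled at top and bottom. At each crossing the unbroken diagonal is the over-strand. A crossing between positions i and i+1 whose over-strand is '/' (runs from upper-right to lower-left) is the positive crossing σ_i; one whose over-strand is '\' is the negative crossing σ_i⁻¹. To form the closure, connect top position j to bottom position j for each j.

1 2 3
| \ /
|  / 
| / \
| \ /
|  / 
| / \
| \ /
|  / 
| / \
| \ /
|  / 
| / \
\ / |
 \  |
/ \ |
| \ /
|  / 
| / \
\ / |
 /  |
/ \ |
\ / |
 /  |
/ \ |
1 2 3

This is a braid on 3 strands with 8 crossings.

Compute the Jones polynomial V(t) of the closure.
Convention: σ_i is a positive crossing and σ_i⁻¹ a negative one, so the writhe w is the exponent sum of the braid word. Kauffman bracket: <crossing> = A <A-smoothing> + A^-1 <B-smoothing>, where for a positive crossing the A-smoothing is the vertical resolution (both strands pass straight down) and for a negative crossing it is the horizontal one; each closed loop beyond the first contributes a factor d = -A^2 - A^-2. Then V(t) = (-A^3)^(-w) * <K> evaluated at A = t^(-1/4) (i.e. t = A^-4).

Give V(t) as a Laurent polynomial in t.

-t^9 + t^8 - 2*t^7 + 3*t^6 - 2*t^5 + 2*t^4 - t^3 + t^2

Derivation:
Reading the diagram top to bottom ('/'-over between positions i,i+1 = s_i, '\'-over = s_i^-1): braid word = s2 s2 s2 s2 s1^-1 s2 s1 s1.
Braid: s2 s2 s2 s2 s1^-1 s2 s1 s1 on 3 strands, 8 crossings.
Writhe w = (#positive) - (#negative) = 7 - 1 = 6.
State-sum expansion of <K>. There are 2^8 = 256 states.
Each crossing splits two ways (0=vertical, 1=horizontal). The state's weight is A^(#A-smoothings - #B-smoothings) * d^(loops - 1).
Tabulate the states by total A-exponent and number of loops L (A-exp: L × count):
  A^8: L=2 ×1
  A^6: L=1 ×5, L=3 ×3
  A^4: L=2 ×27, L=4 ×1
  A^2: L=1 ×18, L=3 ×38
  A^0: L=2 ×41, L=4 ×29
  A^-2: L=3 ×44, L=5 ×12
  A^-4: L=4 ×26, L=6 ×2
  A^-6: L=5 ×8
  A^-8: L=6 ×1
Each group contributes A^e * Σ count * d^(L-1):
Powers of d = -A^2 - A^-2: d^2 = A^4 + 2 + A^-4; d^3 = -A^6 - 3*A^2 - 3*A^-2 - A^-6; d^4 = A^8 + 4*A^4 + 6 + 4*A^-4 + A^-8; d^5 = -A^10 - 5*A^6 - 10*A^2 - 10*A^-2 - 5*A^-6 - A^-10.
  A^8 * (d) = -A^10 - A^6
  A^6 * (5 + 3*d^2) = 3*A^10 + 11*A^6 + 3*A^2
  A^4 * (27*d + d^3) = -A^10 - 30*A^6 - 30*A^2 - A^-2
  A^2 * (18 + 38*d^2) = 38*A^6 + 94*A^2 + 38*A^-2
  A^0 * (41*d + 29*d^3) = -29*A^6 - 128*A^2 - 128*A^-2 - 29*A^-6
  A^-2 * (44*d^2 + 12*d^4) = 12*A^6 + 92*A^2 + 160*A^-2 + 92*A^-6 + 12*A^-10
  A^-4 * (26*d^3 + 2*d^5) = -2*A^6 - 36*A^2 - 98*A^-2 - 98*A^-6 - 36*A^-10 - 2*A^-14
  A^-6 * (8*d^4) = 8*A^2 + 32*A^-2 + 48*A^-6 + 32*A^-10 + 8*A^-14
  A^-8 * (d^5) = -A^2 - 5*A^-2 - 10*A^-6 - 10*A^-10 - 5*A^-14 - A^-18
Summing the groups: <K> = A^10 - A^6 + 2*A^2 - 2*A^-2 + 3*A^-6 - 2*A^-10 + A^-14 - A^-18
Normalise by the writhe: (-A^3)^(-w) = (-A^3)^(-6) = A^-18, so f(A) = A^-18 * <K> = A^-8 - A^-12 + 2*A^-16 - 2*A^-20 + 3*A^-24 - 2*A^-28 + A^-32 - A^-36.
Substitute A = t^(-1/4), i.e. A^e → t^(-e/4): V(t) = -t^9 + t^8 - 2*t^7 + 3*t^6 - 2*t^5 + 2*t^4 - t^3 + t^2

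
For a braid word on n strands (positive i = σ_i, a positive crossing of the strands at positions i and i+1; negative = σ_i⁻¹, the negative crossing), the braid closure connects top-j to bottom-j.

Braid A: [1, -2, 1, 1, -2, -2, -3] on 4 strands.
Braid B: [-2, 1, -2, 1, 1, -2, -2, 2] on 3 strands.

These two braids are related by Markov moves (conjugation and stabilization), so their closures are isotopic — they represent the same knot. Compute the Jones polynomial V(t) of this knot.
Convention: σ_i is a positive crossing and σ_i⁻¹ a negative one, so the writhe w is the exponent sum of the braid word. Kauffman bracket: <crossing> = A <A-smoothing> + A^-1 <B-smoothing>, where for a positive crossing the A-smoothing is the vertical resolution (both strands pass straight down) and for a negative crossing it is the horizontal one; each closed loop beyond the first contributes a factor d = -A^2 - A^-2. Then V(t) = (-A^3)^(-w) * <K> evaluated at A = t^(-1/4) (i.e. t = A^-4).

-t^3 + 2*t^2 - 2*t + 3 - 2*t^-1 + 2*t^-2 - t^-3

Derivation:
Markov-equivalent braids have isotopic closures, hence identical knot invariants. Strip the Markov moves from each word to reach a common short braid β, then compute V(t) once on β.
Braid A: s1 s2^-1 s1 s1 s2^-1 s2^-1 s3^-1 on 4 strands reduces by inverse Markov moves (closure unchanged at each step):
  Destabilize: the word has the form β·s3^-1 where s3^-1 occurs only as the final letter (β ∈ B_3); drop it and the last strand → 3 strands.
Reduced to β = s1 s2^-1 s1 s1 s2^-1 s2^-1 on 3 strands, 6 crossings.
Braid B: s2^-1 s1 s2^-1 s1 s1 s2^-1 s2^-1 s2 on 3 strands reduces by inverse Markov moves (closure unchanged at each step):
  Deconjugate: the word is γ·β·γ⁻¹ with γ = s2^-1 (prefix) and γ⁻¹ = s2 (suffix); strip both.
Reduced to β = s1 s2^-1 s1 s1 s2^-1 s2^-1 on 3 strands, 6 crossings.
Both give the same β = s1 s2^-1 s1 s1 s2^-1 s2^-1 on 3 strands, so one state sum suffices:
Braid: s1 s2^-1 s1 s1 s2^-1 s2^-1 on 3 strands, 6 crossings.
Writhe w = (#positive) - (#negative) = 3 - 3 = 0.
Computing the Kauffman bracket via state sum. There are 2^6 = 64 states.
For each crossing: s=0 is the vertical smoothing, s=1 horizontal. Crossing k contributes A^(sign_k * (1 - 2*s_k)); loop factor d = -A^2 - A^-2.
Tabulate the states by total A-exponent and number of loops L (A-exp: L × count):
  A^6: L=4 ×1
  A^4: L=3 ×6
  A^2: L=2 ×14, L=4 ×1
  A^0: L=1 ×13, L=3 ×7
  A^-2: L=2 ×14, L=4 ×1
  A^-4: L=3 ×6
  A^-6: L=4 ×1
Each group contributes A^e * Σ count * d^(L-1):
Powers of d = -A^2 - A^-2: d^2 = A^4 + 2 + A^-4; d^3 = -A^6 - 3*A^2 - 3*A^-2 - A^-6.
  A^6 * (d^3) = -A^12 - 3*A^8 - 3*A^4 - 1
  A^4 * (6*d^2) = 6*A^8 + 12*A^4 + 6
  A^2 * (14*d + d^3) = -A^8 - 17*A^4 - 17 - A^-4
  A^0 * (13 + 7*d^2) = 7*A^4 + 27 + 7*A^-4
  A^-2 * (14*d + d^3) = -A^4 - 17 - 17*A^-4 - A^-8
  A^-4 * (6*d^2) = 6 + 12*A^-4 + 6*A^-8
  A^-6 * (d^3) = -1 - 3*A^-4 - 3*A^-8 - A^-12
Summing the groups: <K> = -A^12 + 2*A^8 - 2*A^4 + 3 - 2*A^-4 + 2*A^-8 - A^-12
Normalise by the writhe: (-A^3)^(-w) = (-A^3)^(0) = 1, so f(A) = 1 * <K> = -A^12 + 2*A^8 - 2*A^4 + 3 - 2*A^-4 + 2*A^-8 - A^-12.
Substitute A = t^(-1/4), i.e. A^e → t^(-e/4): V(t) = -t^3 + 2*t^2 - 2*t + 3 - 2*t^-1 + 2*t^-2 - t^-3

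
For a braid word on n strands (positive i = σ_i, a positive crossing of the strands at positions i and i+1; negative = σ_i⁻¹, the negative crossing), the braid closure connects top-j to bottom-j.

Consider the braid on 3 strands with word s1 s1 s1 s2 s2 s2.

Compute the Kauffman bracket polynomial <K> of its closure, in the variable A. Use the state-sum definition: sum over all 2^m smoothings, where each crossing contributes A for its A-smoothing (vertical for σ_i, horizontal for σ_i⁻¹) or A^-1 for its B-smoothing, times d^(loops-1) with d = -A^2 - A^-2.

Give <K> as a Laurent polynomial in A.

Braid: s1 s1 s1 s2 s2 s2 on 3 strands, 6 crossings.
Writhe w = (#positive) - (#negative) = 6 - 0 = 6.
Computing the Kauffman bracket via state sum. There are 2^6 = 64 states.
Smooth each crossing (0=||, 1=⌣⌢); contribution A^(Σ sign_k(1-2s_k)) * d^(L-1).
Tabulate the states by total A-exponent and number of loops L (A-exp: L × count):
  A^6: L=3 ×1
  A^4: L=2 ×6
  A^2: L=1 ×9, L=3 ×6
  A^0: L=2 ×18, L=4 ×2
  A^-2: L=3 ×15
  A^-4: L=4 ×6
  A^-6: L=5 ×1
Each group contributes A^e * Σ count * d^(L-1):
Powers of d = -A^2 - A^-2: d^2 = A^4 + 2 + A^-4; d^3 = -A^6 - 3*A^2 - 3*A^-2 - A^-6; d^4 = A^8 + 4*A^4 + 6 + 4*A^-4 + A^-8.
  A^6 * (d^2) = A^10 + 2*A^6 + A^2
  A^4 * (6*d) = -6*A^6 - 6*A^2
  A^2 * (9 + 6*d^2) = 6*A^6 + 21*A^2 + 6*A^-2
  A^0 * (18*d + 2*d^3) = -2*A^6 - 24*A^2 - 24*A^-2 - 2*A^-6
  A^-2 * (15*d^2) = 15*A^2 + 30*A^-2 + 15*A^-6
  A^-4 * (6*d^3) = -6*A^2 - 18*A^-2 - 18*A^-6 - 6*A^-10
  A^-6 * (d^4) = A^2 + 4*A^-2 + 6*A^-6 + 4*A^-10 + A^-14
Summing the groups: <K> = A^10 + 2*A^2 - 2*A^-2 + A^-6 - 2*A^-10 + A^-14

Answer: A^10 + 2*A^2 - 2*A^-2 + A^-6 - 2*A^-10 + A^-14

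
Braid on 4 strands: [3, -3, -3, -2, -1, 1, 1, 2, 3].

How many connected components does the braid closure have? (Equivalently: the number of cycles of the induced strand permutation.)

3

Derivation:
Track the strand permutation on 4 strands, starting from identity.
  step 1: s3 swaps positions 3,4 -> [1 2 4 3]
  step 2: s3^-1 swaps positions 3,4 -> [1 2 3 4]
  step 3: s3^-1 swaps positions 3,4 -> [1 2 4 3]
  step 4: s2^-1 swaps positions 2,3 -> [1 4 2 3]
  step 5: s1^-1 swaps positions 1,2 -> [4 1 2 3]
  step 6: s1 swaps positions 1,2 -> [1 4 2 3]
  step 7: s1 swaps positions 1,2 -> [4 1 2 3]
  step 8: s2 swaps positions 2,3 -> [4 2 1 3]
  step 9: s3 swaps positions 3,4 -> [4 2 3 1]
Final permutation (position -> original strand): [4 2 3 1]
Closure components = cycle count of this permutation = 3.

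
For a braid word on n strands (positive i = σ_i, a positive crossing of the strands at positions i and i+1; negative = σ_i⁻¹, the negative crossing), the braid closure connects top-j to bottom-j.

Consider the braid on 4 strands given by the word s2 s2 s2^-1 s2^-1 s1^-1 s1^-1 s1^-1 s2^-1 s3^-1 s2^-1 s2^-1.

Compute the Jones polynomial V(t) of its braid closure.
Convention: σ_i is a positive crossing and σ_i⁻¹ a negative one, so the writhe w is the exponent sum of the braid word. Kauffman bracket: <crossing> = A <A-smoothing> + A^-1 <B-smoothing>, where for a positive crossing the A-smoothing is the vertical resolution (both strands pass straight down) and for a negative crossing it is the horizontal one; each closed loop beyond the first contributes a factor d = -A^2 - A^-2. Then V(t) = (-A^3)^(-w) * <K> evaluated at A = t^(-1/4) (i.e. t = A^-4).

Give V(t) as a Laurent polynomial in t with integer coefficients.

The presented braid s2 s2 s2^-1 s2^-1 s1^-1 s1^-1 s1^-1 s2^-1 s3^-1 s2^-1 s2^-1 on 4 strands reduces by inverse Markov moves (closure unchanged at each step):
  Deconjugate: the word is γ·β·γ⁻¹ with γ = s2 s2 (prefix) and γ⁻¹ = s2^-1 s2^-1 (suffix); strip both.
  Destabilize: the word has the form β·s3^-1 where s3^-1 occurs only as the final letter (β ∈ B_3); drop it and the last strand → 3 strands.
Reduced to β = s2^-1 s2^-1 s1^-1 s1^-1 s1^-1 s2^-1 on 3 strands, 6 crossings.
Compute on β:
Braid: s2^-1 s2^-1 s1^-1 s1^-1 s1^-1 s2^-1 on 3 strands, 6 crossings.
Writhe w = (#positive) - (#negative) = 0 - 6 = -6.
Enumerate smoothing states for the bracket polynomial. There are 2^6 = 64 states.
Smooth each crossing (0=||, 1=⌣⌢); contribution A^(Σ sign_k(1-2s_k)) * d^(L-1).
Tabulate the states by total A-exponent and number of loops L (A-exp: L × count):
  A^6: L=5 ×1
  A^4: L=4 ×6
  A^2: L=3 ×15
  A^0: L=2 ×18, L=4 ×2
  A^-2: L=1 ×9, L=3 ×6
  A^-4: L=2 ×6
  A^-6: L=3 ×1
Each group contributes A^e * Σ count * d^(L-1):
Powers of d = -A^2 - A^-2: d^2 = A^4 + 2 + A^-4; d^3 = -A^6 - 3*A^2 - 3*A^-2 - A^-6; d^4 = A^8 + 4*A^4 + 6 + 4*A^-4 + A^-8.
  A^6 * (d^4) = A^14 + 4*A^10 + 6*A^6 + 4*A^2 + A^-2
  A^4 * (6*d^3) = -6*A^10 - 18*A^6 - 18*A^2 - 6*A^-2
  A^2 * (15*d^2) = 15*A^6 + 30*A^2 + 15*A^-2
  A^0 * (18*d + 2*d^3) = -2*A^6 - 24*A^2 - 24*A^-2 - 2*A^-6
  A^-2 * (9 + 6*d^2) = 6*A^2 + 21*A^-2 + 6*A^-6
  A^-4 * (6*d) = -6*A^-2 - 6*A^-6
  A^-6 * (d^2) = A^-2 + 2*A^-6 + A^-10
Summing the groups: <K> = A^14 - 2*A^10 + A^6 - 2*A^2 + 2*A^-2 + A^-10
Normalise by the writhe: (-A^3)^(-w) = (-A^3)^(6) = A^18, so f(A) = A^18 * <K> = A^32 - 2*A^28 + A^24 - 2*A^20 + 2*A^16 + A^8.
Substitute A = t^(-1/4), i.e. A^e → t^(-e/4): V(t) = t^-2 + 2*t^-4 - 2*t^-5 + t^-6 - 2*t^-7 + t^-8

Answer: t^-2 + 2*t^-4 - 2*t^-5 + t^-6 - 2*t^-7 + t^-8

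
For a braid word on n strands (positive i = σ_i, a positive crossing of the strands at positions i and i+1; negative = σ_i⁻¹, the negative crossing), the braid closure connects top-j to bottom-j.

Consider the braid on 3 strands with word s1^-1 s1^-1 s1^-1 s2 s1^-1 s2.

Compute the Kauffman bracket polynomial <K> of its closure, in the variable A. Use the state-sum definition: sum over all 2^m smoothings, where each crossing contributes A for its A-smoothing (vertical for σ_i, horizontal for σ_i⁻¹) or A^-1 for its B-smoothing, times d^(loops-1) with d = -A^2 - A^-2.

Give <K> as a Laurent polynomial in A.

A^14 - 2*A^10 + 2*A^6 - 2*A^2 + 2*A^-2 - A^-6 + A^-10

Derivation:
Braid: s1^-1 s1^-1 s1^-1 s2 s1^-1 s2 on 3 strands, 6 crossings.
Writhe w = (#positive) - (#negative) = 2 - 4 = -2.
Computing the Kauffman bracket via state sum. There are 2^6 = 64 states.
Each crossing splits two ways (0=vertical, 1=horizontal). The state's weight is A^(#A-smoothings - #B-smoothings) * d^(loops - 1).
Tabulate the states by total A-exponent and number of loops L (A-exp: L × count):
  A^6: L=5 ×1
  A^4: L=4 ×6
  A^2: L=3 ×15
  A^0: L=2 ×19, L=4 ×1
  A^-2: L=1 ×11, L=3 ×4
  A^-4: L=2 ×6
  A^-6: L=3 ×1
Each group contributes A^e * Σ count * d^(L-1):
Powers of d = -A^2 - A^-2: d^2 = A^4 + 2 + A^-4; d^3 = -A^6 - 3*A^2 - 3*A^-2 - A^-6; d^4 = A^8 + 4*A^4 + 6 + 4*A^-4 + A^-8.
  A^6 * (d^4) = A^14 + 4*A^10 + 6*A^6 + 4*A^2 + A^-2
  A^4 * (6*d^3) = -6*A^10 - 18*A^6 - 18*A^2 - 6*A^-2
  A^2 * (15*d^2) = 15*A^6 + 30*A^2 + 15*A^-2
  A^0 * (19*d + d^3) = -A^6 - 22*A^2 - 22*A^-2 - A^-6
  A^-2 * (11 + 4*d^2) = 4*A^2 + 19*A^-2 + 4*A^-6
  A^-4 * (6*d) = -6*A^-2 - 6*A^-6
  A^-6 * (d^2) = A^-2 + 2*A^-6 + A^-10
Summing the groups: <K> = A^14 - 2*A^10 + 2*A^6 - 2*A^2 + 2*A^-2 - A^-6 + A^-10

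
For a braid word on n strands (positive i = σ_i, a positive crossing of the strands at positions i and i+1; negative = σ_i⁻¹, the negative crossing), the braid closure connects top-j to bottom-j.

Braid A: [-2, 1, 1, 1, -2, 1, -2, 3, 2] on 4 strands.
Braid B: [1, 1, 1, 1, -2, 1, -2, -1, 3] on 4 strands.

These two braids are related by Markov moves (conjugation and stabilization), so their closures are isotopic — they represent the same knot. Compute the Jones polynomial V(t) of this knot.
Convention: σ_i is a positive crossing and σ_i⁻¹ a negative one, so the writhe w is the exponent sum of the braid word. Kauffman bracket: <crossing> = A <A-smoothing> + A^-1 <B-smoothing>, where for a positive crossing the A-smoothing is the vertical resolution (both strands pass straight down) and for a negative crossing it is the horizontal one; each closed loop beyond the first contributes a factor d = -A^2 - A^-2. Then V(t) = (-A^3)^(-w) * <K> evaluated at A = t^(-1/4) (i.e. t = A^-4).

Markov-equivalent braids have isotopic closures, hence identical knot invariants. Strip the Markov moves from each word to reach a common short braid β, then compute V(t) once on β.
Braid A: s2^-1 s1 s1 s1 s2^-1 s1 s2^-1 s3 s2 on 4 strands reduces by inverse Markov moves (closure unchanged at each step):
  Deconjugate: the word is γ·β·γ⁻¹ with γ = s2^-1 (prefix) and γ⁻¹ = s2 (suffix); strip both.
  Destabilize: the word has the form β·s3 where s3 occurs only as the final letter (β ∈ B_3); drop it and the last strand → 3 strands.
Reduced to β = s1 s1 s1 s2^-1 s1 s2^-1 on 3 strands, 6 crossings.
Braid B: s1 s1 s1 s1 s2^-1 s1 s2^-1 s1^-1 s3 on 4 strands reduces by inverse Markov moves (closure unchanged at each step):
  Destabilize: the word has the form β·s3 where s3 occurs only as the final letter (β ∈ B_3); drop it and the last strand → 3 strands.
  Deconjugate: the word is γ·β·γ⁻¹ with γ = s1 (prefix) and γ⁻¹ = s1^-1 (suffix); strip both.
Reduced to β = s1 s1 s1 s2^-1 s1 s2^-1 on 3 strands, 6 crossings.
Both give the same β = s1 s1 s1 s2^-1 s1 s2^-1 on 3 strands, so one state sum suffices:
Braid: s1 s1 s1 s2^-1 s1 s2^-1 on 3 strands, 6 crossings.
Writhe w = (#positive) - (#negative) = 4 - 2 = 2.
Computing the Kauffman bracket via state sum. There are 2^6 = 64 states.
Each crossing splits two ways (0=vertical, 1=horizontal). The state's weight is A^(#A-smoothings - #B-smoothings) * d^(loops - 1).
Tabulate the states by total A-exponent and number of loops L (A-exp: L × count):
  A^6: L=3 ×1
  A^4: L=2 ×6
  A^2: L=1 ×11, L=3 ×4
  A^0: L=2 ×19, L=4 ×1
  A^-2: L=3 ×15
  A^-4: L=4 ×6
  A^-6: L=5 ×1
Each group contributes A^e * Σ count * d^(L-1):
Powers of d = -A^2 - A^-2: d^2 = A^4 + 2 + A^-4; d^3 = -A^6 - 3*A^2 - 3*A^-2 - A^-6; d^4 = A^8 + 4*A^4 + 6 + 4*A^-4 + A^-8.
  A^6 * (d^2) = A^10 + 2*A^6 + A^2
  A^4 * (6*d) = -6*A^6 - 6*A^2
  A^2 * (11 + 4*d^2) = 4*A^6 + 19*A^2 + 4*A^-2
  A^0 * (19*d + d^3) = -A^6 - 22*A^2 - 22*A^-2 - A^-6
  A^-2 * (15*d^2) = 15*A^2 + 30*A^-2 + 15*A^-6
  A^-4 * (6*d^3) = -6*A^2 - 18*A^-2 - 18*A^-6 - 6*A^-10
  A^-6 * (d^4) = A^2 + 4*A^-2 + 6*A^-6 + 4*A^-10 + A^-14
Summing the groups: <K> = A^10 - A^6 + 2*A^2 - 2*A^-2 + 2*A^-6 - 2*A^-10 + A^-14
Normalise by the writhe: (-A^3)^(-w) = (-A^3)^(-2) = A^-6, so f(A) = A^-6 * <K> = A^4 - 1 + 2*A^-4 - 2*A^-8 + 2*A^-12 - 2*A^-16 + A^-20.
Substitute A = t^(-1/4), i.e. A^e → t^(-e/4): V(t) = t^5 - 2*t^4 + 2*t^3 - 2*t^2 + 2*t - 1 + t^-1

Answer: t^5 - 2*t^4 + 2*t^3 - 2*t^2 + 2*t - 1 + t^-1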